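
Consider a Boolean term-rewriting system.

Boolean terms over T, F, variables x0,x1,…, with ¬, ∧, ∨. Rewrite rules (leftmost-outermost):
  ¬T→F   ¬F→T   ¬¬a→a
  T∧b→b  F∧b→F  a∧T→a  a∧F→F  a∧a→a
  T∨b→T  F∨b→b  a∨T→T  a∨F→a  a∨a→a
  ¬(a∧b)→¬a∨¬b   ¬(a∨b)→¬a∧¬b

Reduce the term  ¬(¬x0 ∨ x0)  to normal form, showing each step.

Answer: normal form = x0 ∧ ¬x0  (in 2 steps)

Reduction:
  start: ¬(¬x0 ∨ x0)
  [1] ¬¬x0 ∧ ¬x0
  [2] x0 ∧ ¬x0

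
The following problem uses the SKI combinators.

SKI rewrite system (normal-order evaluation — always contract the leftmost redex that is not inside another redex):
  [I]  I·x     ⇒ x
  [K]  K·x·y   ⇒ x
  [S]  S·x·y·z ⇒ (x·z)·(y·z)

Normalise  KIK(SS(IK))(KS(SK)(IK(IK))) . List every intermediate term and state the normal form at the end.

  start: KIK(SS(IK))(KS(SK)(IK(IK)))
  →1  I(SS(IK))(KS(SK)(IK(IK)))
  →2  SS(IK)(KS(SK)(IK(IK)))
  →3  S(KS(SK)(IK(IK)))(IK(KS(SK)(IK(IK))))
  →4  S(S(IK(IK)))(IK(KS(SK)(IK(IK))))
  →5  S(S(K(IK)))(IK(KS(SK)(IK(IK))))
  →6  S(S(KK))(IK(KS(SK)(IK(IK))))
  →7  S(S(KK))(K(KS(SK)(IK(IK))))
  →8  S(S(KK))(K(S(IK(IK))))
  →9  S(S(KK))(K(S(K(IK))))
  →10  S(S(KK))(K(S(KK)))

Answer: normal form = S(S(KK))(K(S(KK)))  (in 10 steps)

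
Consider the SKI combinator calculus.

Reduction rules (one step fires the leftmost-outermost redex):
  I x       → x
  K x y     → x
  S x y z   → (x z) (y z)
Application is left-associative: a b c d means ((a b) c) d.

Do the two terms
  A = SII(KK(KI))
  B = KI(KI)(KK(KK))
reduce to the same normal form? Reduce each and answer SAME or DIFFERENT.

Term A:
  start: SII(KK(KI))
  step 1: I(KK(KI))(I(KK(KI)))
  step 2: KK(KI)(I(KK(KI)))
  step 3: K(I(KK(KI)))
  step 4: K(KK(KI))
  step 5: KK

Term B:
  start: KI(KI)(KK(KK))
  step 1: I(KK(KK))
  step 2: KK(KK)
  step 3: K

Answer: DIFFERENT — A ⇓ KK, B ⇓ K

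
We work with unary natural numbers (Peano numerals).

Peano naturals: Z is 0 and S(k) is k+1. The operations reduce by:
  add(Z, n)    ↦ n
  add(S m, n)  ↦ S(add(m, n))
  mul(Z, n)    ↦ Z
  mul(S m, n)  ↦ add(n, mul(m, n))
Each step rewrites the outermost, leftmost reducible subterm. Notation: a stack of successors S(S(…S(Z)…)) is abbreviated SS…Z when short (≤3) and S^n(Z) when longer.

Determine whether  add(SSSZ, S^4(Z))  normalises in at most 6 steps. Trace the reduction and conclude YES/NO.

Answer: YES — reaches normal form S^7(Z) in 4 ≤ 6 steps

Working:
  start: add(SSSZ, S^4(Z))
  [1] S(add(SSZ, S^4(Z)))
  [2] S(S(add(SZ, S^4(Z))))
  [3] S(S(S(add(Z, S^4(Z)))))
  [4] S^7(Z)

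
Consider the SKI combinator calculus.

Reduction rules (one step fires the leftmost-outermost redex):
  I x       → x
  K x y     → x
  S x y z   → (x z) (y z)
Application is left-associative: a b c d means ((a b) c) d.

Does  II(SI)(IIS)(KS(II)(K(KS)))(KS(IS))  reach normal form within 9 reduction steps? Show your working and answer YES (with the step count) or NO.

  start: II(SI)(IIS)(KS(II)(K(KS)))(KS(IS))
  step 1: I(SI)(IIS)(KS(II)(K(KS)))(KS(IS))
  step 2: SI(IIS)(KS(II)(K(KS)))(KS(IS))
  step 3: I(KS(II)(K(KS)))(IIS(KS(II)(K(KS))))(KS(IS))
  step 4: KS(II)(K(KS))(IIS(KS(II)(K(KS))))(KS(IS))
  step 5: S(K(KS))(IIS(KS(II)(K(KS))))(KS(IS))
  step 6: K(KS)(KS(IS))(IIS(KS(II)(K(KS)))(KS(IS)))
  step 7: KS(IIS(KS(II)(K(KS)))(KS(IS)))
  step 8: S

Answer: YES — reaches normal form S in 8 ≤ 9 steps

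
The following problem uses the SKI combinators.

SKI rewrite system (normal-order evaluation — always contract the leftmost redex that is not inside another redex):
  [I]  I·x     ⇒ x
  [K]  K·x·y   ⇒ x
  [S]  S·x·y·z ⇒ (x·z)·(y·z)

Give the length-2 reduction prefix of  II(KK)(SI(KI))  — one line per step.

  start: II(KK)(SI(KI))
  step 1: I(KK)(SI(KI))
  step 2: KK(SI(KI))

Answer: after 2 steps: KK(SI(KI))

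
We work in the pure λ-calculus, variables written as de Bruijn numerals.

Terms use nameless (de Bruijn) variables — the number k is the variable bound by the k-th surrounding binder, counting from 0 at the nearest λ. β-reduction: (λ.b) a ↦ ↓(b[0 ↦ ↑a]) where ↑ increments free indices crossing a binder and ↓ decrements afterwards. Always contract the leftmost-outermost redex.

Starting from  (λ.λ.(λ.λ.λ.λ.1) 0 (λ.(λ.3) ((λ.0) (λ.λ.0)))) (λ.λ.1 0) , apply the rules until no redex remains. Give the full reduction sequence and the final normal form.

  start: (λ.λ.(λ.λ.λ.λ.1) 0 (λ.(λ.3) ((λ.0) (λ.λ.0)))) (λ.λ.1 0)
  step 1: λ.(λ.λ.λ.λ.1) 0 (λ.(λ.λ.λ.1 0) ((λ.0) (λ.λ.0)))
  step 2: λ.(λ.λ.λ.1) (λ.(λ.λ.λ.1 0) ((λ.0) (λ.λ.0)))
  step 3: λ.λ.λ.1

Answer: normal form = λ.λ.λ.1  (in 3 steps)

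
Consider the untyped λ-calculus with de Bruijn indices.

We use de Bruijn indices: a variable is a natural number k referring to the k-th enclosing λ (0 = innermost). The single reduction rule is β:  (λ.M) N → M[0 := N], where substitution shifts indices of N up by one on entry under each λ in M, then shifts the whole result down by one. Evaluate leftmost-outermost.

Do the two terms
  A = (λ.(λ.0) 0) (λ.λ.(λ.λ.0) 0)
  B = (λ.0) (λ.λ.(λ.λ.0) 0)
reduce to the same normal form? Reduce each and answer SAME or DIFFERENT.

Term A:
  start: (λ.(λ.0) 0) (λ.λ.(λ.λ.0) 0)
  →1  (λ.0) (λ.λ.(λ.λ.0) 0)
  →2  λ.λ.(λ.λ.0) 0
  →3  λ.λ.λ.0

Term B:
  start: (λ.0) (λ.λ.(λ.λ.0) 0)
  →1  λ.λ.(λ.λ.0) 0
  →2  λ.λ.λ.0

Answer: SAME — A ⇓ λ.λ.λ.0, B ⇓ λ.λ.λ.0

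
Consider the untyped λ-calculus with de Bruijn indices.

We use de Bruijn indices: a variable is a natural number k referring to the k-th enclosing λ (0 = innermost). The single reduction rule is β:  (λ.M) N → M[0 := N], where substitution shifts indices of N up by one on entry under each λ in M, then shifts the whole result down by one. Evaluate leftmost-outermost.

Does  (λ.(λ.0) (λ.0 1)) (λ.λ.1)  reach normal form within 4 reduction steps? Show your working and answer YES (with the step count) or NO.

  start: (λ.(λ.0) (λ.0 1)) (λ.λ.1)
  →1  (λ.0) (λ.0 (λ.λ.1))
  →2  λ.0 (λ.λ.1)

Answer: YES — reaches normal form λ.0 (λ.λ.1) in 2 ≤ 4 steps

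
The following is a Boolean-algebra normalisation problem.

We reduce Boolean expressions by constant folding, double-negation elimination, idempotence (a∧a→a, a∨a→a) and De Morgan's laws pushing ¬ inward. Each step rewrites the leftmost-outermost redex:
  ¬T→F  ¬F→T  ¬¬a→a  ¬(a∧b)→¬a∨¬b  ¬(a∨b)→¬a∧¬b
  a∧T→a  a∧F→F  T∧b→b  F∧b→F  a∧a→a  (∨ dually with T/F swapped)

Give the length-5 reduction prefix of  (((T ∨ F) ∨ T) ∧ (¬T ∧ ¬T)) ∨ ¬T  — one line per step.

  start: (((T ∨ F) ∨ T) ∧ (¬T ∧ ¬T)) ∨ ¬T
  [1] (T ∧ (¬T ∧ ¬T)) ∨ ¬T
  [2] (¬T ∧ ¬T) ∨ ¬T
  [3] ¬T ∨ ¬T
  [4] ¬T
  [5] F

Answer: after 5 steps: F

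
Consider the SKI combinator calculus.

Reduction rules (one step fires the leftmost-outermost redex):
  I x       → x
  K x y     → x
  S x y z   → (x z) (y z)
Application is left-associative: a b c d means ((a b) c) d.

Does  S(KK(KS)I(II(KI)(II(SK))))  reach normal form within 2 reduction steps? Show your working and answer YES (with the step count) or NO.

  start: S(KK(KS)I(II(KI)(II(SK))))
  step 1: S(KI(II(KI)(II(SK))))
  step 2: SI

Answer: YES — reaches normal form SI in 2 ≤ 2 steps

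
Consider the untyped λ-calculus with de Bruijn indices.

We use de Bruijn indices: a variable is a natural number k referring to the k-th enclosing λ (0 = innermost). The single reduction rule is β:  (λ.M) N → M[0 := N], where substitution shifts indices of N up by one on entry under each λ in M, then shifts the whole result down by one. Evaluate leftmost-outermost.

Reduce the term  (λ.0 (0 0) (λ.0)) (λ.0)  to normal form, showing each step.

  start: (λ.0 (0 0) (λ.0)) (λ.0)
  [1] (λ.0) ((λ.0) (λ.0)) (λ.0)
  [2] (λ.0) (λ.0) (λ.0)
  [3] (λ.0) (λ.0)
  [4] λ.0

Answer: normal form = λ.0  (in 4 steps)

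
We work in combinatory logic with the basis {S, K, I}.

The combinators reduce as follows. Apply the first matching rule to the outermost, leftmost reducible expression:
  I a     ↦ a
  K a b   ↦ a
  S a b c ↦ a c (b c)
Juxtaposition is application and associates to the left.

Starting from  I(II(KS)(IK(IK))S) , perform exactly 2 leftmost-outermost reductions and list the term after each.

Answer: after 2 steps: I(KS)(IK(IK))S

Working:
  start: I(II(KS)(IK(IK))S)
  step 1: II(KS)(IK(IK))S
  step 2: I(KS)(IK(IK))S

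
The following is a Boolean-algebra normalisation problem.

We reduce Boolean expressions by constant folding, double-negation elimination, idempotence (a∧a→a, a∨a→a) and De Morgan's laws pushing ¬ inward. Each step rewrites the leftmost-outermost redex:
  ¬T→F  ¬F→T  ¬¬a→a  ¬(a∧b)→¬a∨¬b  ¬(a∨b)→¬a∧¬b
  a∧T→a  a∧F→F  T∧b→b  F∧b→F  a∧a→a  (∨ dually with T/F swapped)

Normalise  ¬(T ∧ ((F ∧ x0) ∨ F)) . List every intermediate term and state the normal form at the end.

Answer: normal form = T  (in 9 steps)

Working:
  start: ¬(T ∧ ((F ∧ x0) ∨ F))
  →1  ¬T ∨ ¬((F ∧ x0) ∨ F)
  →2  F ∨ ¬((F ∧ x0) ∨ F)
  →3  ¬((F ∧ x0) ∨ F)
  →4  ¬(F ∧ x0) ∧ ¬F
  →5  (¬F ∨ ¬x0) ∧ ¬F
  →6  (T ∨ ¬x0) ∧ ¬F
  →7  T ∧ ¬F
  →8  ¬F
  →9  T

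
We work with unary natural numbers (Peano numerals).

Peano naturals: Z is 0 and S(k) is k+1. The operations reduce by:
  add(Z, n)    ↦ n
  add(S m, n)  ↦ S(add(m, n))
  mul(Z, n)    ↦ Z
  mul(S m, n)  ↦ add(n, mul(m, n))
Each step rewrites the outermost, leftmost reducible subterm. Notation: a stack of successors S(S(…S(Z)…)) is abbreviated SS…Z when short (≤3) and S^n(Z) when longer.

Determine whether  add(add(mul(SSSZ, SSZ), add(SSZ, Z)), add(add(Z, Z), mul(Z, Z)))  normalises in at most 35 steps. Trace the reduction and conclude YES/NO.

  start: add(add(mul(SSSZ, SSZ), add(SSZ, Z)), add(add(Z, Z), mul(Z, Z)))
  →1  add(add(add(SSZ, mul(SSZ, SSZ)), add(SSZ, Z)), add(add(Z, Z), mul(Z, Z)))
  →2  add(add(S(add(SZ, mul(SSZ, SSZ))), add(SSZ, Z)), add(add(Z, Z), mul(Z, Z)))
  →3  add(S(add(add(SZ, mul(SSZ, SSZ)), add(SSZ, Z))), add(add(Z, Z), mul(Z, Z)))
  →4  S(add(add(add(SZ, mul(SSZ, SSZ)), add(SSZ, Z)), add(add(Z, Z), mul(Z, Z))))
  →5  S(add(add(S(add(Z, mul(SSZ, SSZ))), add(SSZ, Z)), add(add(Z, Z), mul(Z, Z))))
  →6  S(add(S(add(add(Z, mul(SSZ, SSZ)), add(SSZ, Z))), add(add(Z, Z), mul(Z, Z))))
  →7  S(S(add(add(add(Z, mul(SSZ, SSZ)), add(SSZ, Z)), add(add(Z, Z), mul(Z, Z)))))
  →8  S(S(add(add(mul(SSZ, SSZ), add(SSZ, Z)), add(add(Z, Z), mul(Z, Z)))))
  →9  S(S(add(add(add(SSZ, mul(SZ, SSZ)), add(SSZ, Z)), add(add(Z, Z), mul(Z, Z)))))
  →10  S(S(add(add(S(add(SZ, mul(SZ, SSZ))), add(SSZ, Z)), add(add(Z, Z), mul(Z, Z)))))
  →11  S(S(add(S(add(add(SZ, mul(SZ, SSZ)), add(SSZ, Z))), add(add(Z, Z), mul(Z, Z)))))
  →12  S(S(S(add(add(add(SZ, mul(SZ, SSZ)), add(SSZ, Z)), add(add(Z, Z), mul(Z, Z))))))
  →13  S(S(S(add(add(S(add(Z, mul(SZ, SSZ))), add(SSZ, Z)), add(add(Z, Z), mul(Z, Z))))))
  →14  S(S(S(add(S(add(add(Z, mul(SZ, SSZ)), add(SSZ, Z))), add(add(Z, Z), mul(Z, Z))))))
  →15  S(S(S(S(add(add(add(Z, mul(SZ, SSZ)), add(SSZ, Z)), add(add(Z, Z), mul(Z, Z)))))))
  →16  S(S(S(S(add(add(mul(SZ, SSZ), add(SSZ, Z)), add(add(Z, Z), mul(Z, Z)))))))
  →17  S(S(S(S(add(add(add(SSZ, mul(Z, SSZ)), add(SSZ, Z)), add(add(Z, Z), mul(Z, Z)))))))
  →18  S(S(S(S(add(add(S(add(SZ, mul(Z, SSZ))), add(SSZ, Z)), add(add(Z, Z), mul(Z, Z)))))))
  →19  S(S(S(S(add(S(add(add(SZ, mul(Z, SSZ)), add(SSZ, Z))), add(add(Z, Z), mul(Z, Z)))))))
  →20  S(S(S(S(S(add(add(add(SZ, mul(Z, SSZ)), add(SSZ, Z)), add(add(Z, Z), mul(Z, Z))))))))
  →21  S(S(S(S(S(add(add(S(add(Z, mul(Z, SSZ))), add(SSZ, Z)), add(add(Z, Z), mul(Z, Z))))))))
  →22  S(S(S(S(S(add(S(add(add(Z, mul(Z, SSZ)), add(SSZ, Z))), add(add(Z, Z), mul(Z, Z))))))))
  →23  S(S(S(S(S(S(add(add(add(Z, mul(Z, SSZ)), add(SSZ, Z)), add(add(Z, Z), mul(Z, Z)))))))))
  →24  S(S(S(S(S(S(add(add(mul(Z, SSZ), add(SSZ, Z)), add(add(Z, Z), mul(Z, Z)))))))))
  →25  S(S(S(S(S(S(add(add(Z, add(SSZ, Z)), add(add(Z, Z), mul(Z, Z)))))))))
  →26  S(S(S(S(S(S(add(add(SSZ, Z), add(add(Z, Z), mul(Z, Z)))))))))
  →27  S(S(S(S(S(S(add(S(add(SZ, Z)), add(add(Z, Z), mul(Z, Z)))))))))
  →28  S(S(S(S(S(S(S(add(add(SZ, Z), add(add(Z, Z), mul(Z, Z))))))))))
  →29  S(S(S(S(S(S(S(add(S(add(Z, Z)), add(add(Z, Z), mul(Z, Z))))))))))
  →30  S(S(S(S(S(S(S(S(add(add(Z, Z), add(add(Z, Z), mul(Z, Z)))))))))))
  →31  S(S(S(S(S(S(S(S(add(Z, add(add(Z, Z), mul(Z, Z)))))))))))
  →32  S(S(S(S(S(S(S(S(add(add(Z, Z), mul(Z, Z))))))))))
  →33  S(S(S(S(S(S(S(S(add(Z, mul(Z, Z))))))))))
  →34  S(S(S(S(S(S(S(S(mul(Z, Z)))))))))
  →35  S^8(Z)

Answer: YES — reaches normal form S^8(Z) in 35 ≤ 35 steps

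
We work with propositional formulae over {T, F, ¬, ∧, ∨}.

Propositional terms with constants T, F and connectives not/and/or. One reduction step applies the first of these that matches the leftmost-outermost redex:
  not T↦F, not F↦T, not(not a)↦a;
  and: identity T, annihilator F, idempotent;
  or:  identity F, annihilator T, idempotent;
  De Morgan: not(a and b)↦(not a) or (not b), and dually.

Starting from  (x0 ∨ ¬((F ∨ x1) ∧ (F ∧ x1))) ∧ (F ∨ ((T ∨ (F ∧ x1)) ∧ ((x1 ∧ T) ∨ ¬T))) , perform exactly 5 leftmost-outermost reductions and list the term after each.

Answer: after 5 steps: (x0 ∨ (¬x1 ∨ (¬F ∨ ¬x1))) ∧ (F ∨ ((T ∨ (F ∧ x1)) ∧ ((x1 ∧ T) ∨ ¬T)))

Derivation:
  start: (x0 ∨ ¬((F ∨ x1) ∧ (F ∧ x1))) ∧ (F ∨ ((T ∨ (F ∧ x1)) ∧ ((x1 ∧ T) ∨ ¬T)))
  →1  (x0 ∨ (¬(F ∨ x1) ∨ ¬(F ∧ x1))) ∧ (F ∨ ((T ∨ (F ∧ x1)) ∧ ((x1 ∧ T) ∨ ¬T)))
  →2  (x0 ∨ ((¬F ∧ ¬x1) ∨ ¬(F ∧ x1))) ∧ (F ∨ ((T ∨ (F ∧ x1)) ∧ ((x1 ∧ T) ∨ ¬T)))
  →3  (x0 ∨ ((T ∧ ¬x1) ∨ ¬(F ∧ x1))) ∧ (F ∨ ((T ∨ (F ∧ x1)) ∧ ((x1 ∧ T) ∨ ¬T)))
  →4  (x0 ∨ (¬x1 ∨ ¬(F ∧ x1))) ∧ (F ∨ ((T ∨ (F ∧ x1)) ∧ ((x1 ∧ T) ∨ ¬T)))
  →5  (x0 ∨ (¬x1 ∨ (¬F ∨ ¬x1))) ∧ (F ∨ ((T ∨ (F ∧ x1)) ∧ ((x1 ∧ T) ∨ ¬T)))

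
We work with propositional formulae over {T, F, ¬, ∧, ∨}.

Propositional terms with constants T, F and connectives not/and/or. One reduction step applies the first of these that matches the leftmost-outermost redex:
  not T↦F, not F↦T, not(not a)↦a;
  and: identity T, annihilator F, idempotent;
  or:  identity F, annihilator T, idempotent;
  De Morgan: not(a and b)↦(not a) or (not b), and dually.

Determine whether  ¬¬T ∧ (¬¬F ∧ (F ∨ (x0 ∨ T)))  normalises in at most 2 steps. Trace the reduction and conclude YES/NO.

  start: ¬¬T ∧ (¬¬F ∧ (F ∨ (x0 ∨ T)))
  [1] T ∧ (¬¬F ∧ (F ∨ (x0 ∨ T)))
  [2] ¬¬F ∧ (F ∨ (x0 ∨ T))

Answer: NO — after 2 steps the term is ¬¬F ∧ (F ∨ (x0 ∨ T)), not yet normal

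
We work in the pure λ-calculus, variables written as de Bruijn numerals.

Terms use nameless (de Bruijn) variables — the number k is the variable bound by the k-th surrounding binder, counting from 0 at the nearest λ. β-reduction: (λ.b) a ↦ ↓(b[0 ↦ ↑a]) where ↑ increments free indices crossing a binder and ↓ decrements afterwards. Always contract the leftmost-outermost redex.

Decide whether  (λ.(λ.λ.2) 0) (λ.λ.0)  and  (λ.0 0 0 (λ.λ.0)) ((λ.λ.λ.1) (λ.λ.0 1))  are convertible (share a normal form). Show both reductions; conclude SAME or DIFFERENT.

Term A:
  start: (λ.(λ.λ.2) 0) (λ.λ.0)
  [1] (λ.λ.λ.λ.0) (λ.λ.0)
  [2] λ.λ.λ.0

Term B:
  start: (λ.0 0 0 (λ.λ.0)) ((λ.λ.λ.1) (λ.λ.0 1))
  [1] (λ.λ.λ.1) (λ.λ.0 1) ((λ.λ.λ.1) (λ.λ.0 1)) ((λ.λ.λ.1) (λ.λ.0 1)) (λ.λ.0)
  [2] (λ.λ.1) ((λ.λ.λ.1) (λ.λ.0 1)) ((λ.λ.λ.1) (λ.λ.0 1)) (λ.λ.0)
  [3] (λ.(λ.λ.λ.1) (λ.λ.0 1)) ((λ.λ.λ.1) (λ.λ.0 1)) (λ.λ.0)
  [4] (λ.λ.λ.1) (λ.λ.0 1) (λ.λ.0)
  [5] (λ.λ.1) (λ.λ.0)
  [6] λ.λ.λ.0

Answer: SAME — A ⇓ λ.λ.λ.0, B ⇓ λ.λ.λ.0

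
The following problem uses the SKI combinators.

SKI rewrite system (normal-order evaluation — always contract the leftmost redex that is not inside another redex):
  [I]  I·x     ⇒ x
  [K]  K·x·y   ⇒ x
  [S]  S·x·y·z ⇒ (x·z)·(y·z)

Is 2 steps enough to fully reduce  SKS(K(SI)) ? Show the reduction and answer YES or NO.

Answer: YES — reaches normal form K(SI) in 2 ≤ 2 steps

Working:
  start: SKS(K(SI))
  [1] K(K(SI))(S(K(SI)))
  [2] K(SI)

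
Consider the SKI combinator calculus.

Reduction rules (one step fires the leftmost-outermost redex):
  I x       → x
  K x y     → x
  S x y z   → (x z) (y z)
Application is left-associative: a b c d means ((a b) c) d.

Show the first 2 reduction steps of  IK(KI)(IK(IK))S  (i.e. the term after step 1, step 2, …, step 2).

Answer: after 2 steps: KIS

Working:
  start: IK(KI)(IK(IK))S
  [1] K(KI)(IK(IK))S
  [2] KIS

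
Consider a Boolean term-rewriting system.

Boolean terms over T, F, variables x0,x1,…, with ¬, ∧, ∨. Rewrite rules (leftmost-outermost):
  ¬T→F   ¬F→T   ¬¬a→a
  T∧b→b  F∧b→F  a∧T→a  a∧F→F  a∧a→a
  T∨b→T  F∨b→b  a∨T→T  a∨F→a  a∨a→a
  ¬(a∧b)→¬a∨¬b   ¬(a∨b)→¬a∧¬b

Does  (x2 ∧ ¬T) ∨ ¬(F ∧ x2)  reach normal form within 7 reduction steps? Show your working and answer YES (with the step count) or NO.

  start: (x2 ∧ ¬T) ∨ ¬(F ∧ x2)
  →1  (x2 ∧ F) ∨ ¬(F ∧ x2)
  →2  F ∨ ¬(F ∧ x2)
  →3  ¬(F ∧ x2)
  →4  ¬F ∨ ¬x2
  →5  T ∨ ¬x2
  →6  T

Answer: YES — reaches normal form T in 6 ≤ 7 steps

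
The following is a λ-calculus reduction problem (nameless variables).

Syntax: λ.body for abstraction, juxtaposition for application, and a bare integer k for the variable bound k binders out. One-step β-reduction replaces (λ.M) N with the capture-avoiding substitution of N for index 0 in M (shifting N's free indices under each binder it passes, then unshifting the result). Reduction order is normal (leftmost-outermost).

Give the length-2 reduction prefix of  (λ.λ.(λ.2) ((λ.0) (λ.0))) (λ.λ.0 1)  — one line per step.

Answer: after 2 steps: λ.λ.λ.0 1

Working:
  start: (λ.λ.(λ.2) ((λ.0) (λ.0))) (λ.λ.0 1)
  →1  λ.(λ.λ.λ.0 1) ((λ.0) (λ.0))
  →2  λ.λ.λ.0 1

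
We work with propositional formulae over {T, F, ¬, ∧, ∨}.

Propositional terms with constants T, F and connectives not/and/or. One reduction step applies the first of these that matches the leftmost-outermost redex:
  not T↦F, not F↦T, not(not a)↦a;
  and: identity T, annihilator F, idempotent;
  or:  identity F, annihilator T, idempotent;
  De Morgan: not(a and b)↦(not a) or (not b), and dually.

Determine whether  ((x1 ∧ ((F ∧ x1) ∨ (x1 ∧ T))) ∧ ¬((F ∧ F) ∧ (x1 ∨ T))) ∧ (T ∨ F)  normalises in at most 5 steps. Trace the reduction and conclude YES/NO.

Answer: NO — after 5 steps the term is (x1 ∧ (¬(F ∧ F) ∨ ¬(x1 ∨ T))) ∧ (T ∨ F), not yet normal

Reduction:
  start: ((x1 ∧ ((F ∧ x1) ∨ (x1 ∧ T))) ∧ ¬((F ∧ F) ∧ (x1 ∨ T))) ∧ (T ∨ F)
  [1] ((x1 ∧ (F ∨ (x1 ∧ T))) ∧ ¬((F ∧ F) ∧ (x1 ∨ T))) ∧ (T ∨ F)
  [2] ((x1 ∧ (x1 ∧ T)) ∧ ¬((F ∧ F) ∧ (x1 ∨ T))) ∧ (T ∨ F)
  [3] ((x1 ∧ x1) ∧ ¬((F ∧ F) ∧ (x1 ∨ T))) ∧ (T ∨ F)
  [4] (x1 ∧ ¬((F ∧ F) ∧ (x1 ∨ T))) ∧ (T ∨ F)
  [5] (x1 ∧ (¬(F ∧ F) ∨ ¬(x1 ∨ T))) ∧ (T ∨ F)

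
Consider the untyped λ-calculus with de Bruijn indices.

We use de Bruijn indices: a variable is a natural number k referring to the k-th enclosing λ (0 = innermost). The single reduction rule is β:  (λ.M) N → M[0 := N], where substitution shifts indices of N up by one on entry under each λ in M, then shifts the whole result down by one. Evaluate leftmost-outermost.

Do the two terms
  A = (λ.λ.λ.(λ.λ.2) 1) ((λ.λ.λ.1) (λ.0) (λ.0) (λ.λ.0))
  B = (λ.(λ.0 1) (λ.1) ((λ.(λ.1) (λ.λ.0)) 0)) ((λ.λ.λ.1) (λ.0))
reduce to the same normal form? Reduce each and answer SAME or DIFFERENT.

Term A:
  start: (λ.λ.λ.(λ.λ.2) 1) ((λ.λ.λ.1) (λ.0) (λ.0) (λ.λ.0))
  step 1: λ.λ.(λ.λ.2) 1
  step 2: λ.λ.λ.1

Term B:
  start: (λ.(λ.0 1) (λ.1) ((λ.(λ.1) (λ.λ.0)) 0)) ((λ.λ.λ.1) (λ.0))
  step 1: (λ.0 ((λ.λ.λ.1) (λ.0))) (λ.(λ.λ.λ.1) (λ.0)) ((λ.(λ.1) (λ.λ.0)) ((λ.λ.λ.1) (λ.0)))
  step 2: (λ.(λ.λ.λ.1) (λ.0)) ((λ.λ.λ.1) (λ.0)) ((λ.(λ.1) (λ.λ.0)) ((λ.λ.λ.1) (λ.0)))
  step 3: (λ.λ.λ.1) (λ.0) ((λ.(λ.1) (λ.λ.0)) ((λ.λ.λ.1) (λ.0)))
  step 4: (λ.λ.1) ((λ.(λ.1) (λ.λ.0)) ((λ.λ.λ.1) (λ.0)))
  step 5: λ.(λ.(λ.1) (λ.λ.0)) ((λ.λ.λ.1) (λ.0))
  step 6: λ.(λ.(λ.λ.λ.1) (λ.0)) (λ.λ.0)
  step 7: λ.(λ.λ.λ.1) (λ.0)
  step 8: λ.λ.λ.1

Answer: SAME — A ⇓ λ.λ.λ.1, B ⇓ λ.λ.λ.1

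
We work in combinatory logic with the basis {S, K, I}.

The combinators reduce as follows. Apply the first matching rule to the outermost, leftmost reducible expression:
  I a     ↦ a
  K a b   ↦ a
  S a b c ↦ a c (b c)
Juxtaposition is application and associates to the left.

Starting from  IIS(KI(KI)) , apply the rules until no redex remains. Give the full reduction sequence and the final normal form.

  start: IIS(KI(KI))
  →1  IS(KI(KI))
  →2  S(KI(KI))
  →3  SI

Answer: normal form = SI  (in 3 steps)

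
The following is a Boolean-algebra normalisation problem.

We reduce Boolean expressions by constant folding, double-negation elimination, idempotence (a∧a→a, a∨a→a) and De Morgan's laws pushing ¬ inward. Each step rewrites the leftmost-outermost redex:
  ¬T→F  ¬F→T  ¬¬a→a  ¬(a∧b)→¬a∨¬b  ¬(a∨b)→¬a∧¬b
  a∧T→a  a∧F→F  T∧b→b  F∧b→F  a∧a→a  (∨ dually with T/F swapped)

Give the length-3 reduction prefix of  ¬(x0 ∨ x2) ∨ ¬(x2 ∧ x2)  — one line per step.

Answer: after 3 steps: (¬x0 ∧ ¬x2) ∨ ¬x2

Working:
  start: ¬(x0 ∨ x2) ∨ ¬(x2 ∧ x2)
  →1  (¬x0 ∧ ¬x2) ∨ ¬(x2 ∧ x2)
  →2  (¬x0 ∧ ¬x2) ∨ (¬x2 ∨ ¬x2)
  →3  (¬x0 ∧ ¬x2) ∨ ¬x2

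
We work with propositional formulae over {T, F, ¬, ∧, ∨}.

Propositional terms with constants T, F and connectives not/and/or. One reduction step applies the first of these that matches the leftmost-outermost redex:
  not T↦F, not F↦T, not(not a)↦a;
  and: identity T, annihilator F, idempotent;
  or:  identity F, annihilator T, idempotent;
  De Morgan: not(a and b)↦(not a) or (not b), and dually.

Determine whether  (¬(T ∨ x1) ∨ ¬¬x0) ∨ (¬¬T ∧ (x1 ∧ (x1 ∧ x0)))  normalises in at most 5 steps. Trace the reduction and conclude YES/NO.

  start: (¬(T ∨ x1) ∨ ¬¬x0) ∨ (¬¬T ∧ (x1 ∧ (x1 ∧ x0)))
  →1  ((¬T ∧ ¬x1) ∨ ¬¬x0) ∨ (¬¬T ∧ (x1 ∧ (x1 ∧ x0)))
  →2  ((F ∧ ¬x1) ∨ ¬¬x0) ∨ (¬¬T ∧ (x1 ∧ (x1 ∧ x0)))
  →3  (F ∨ ¬¬x0) ∨ (¬¬T ∧ (x1 ∧ (x1 ∧ x0)))
  →4  ¬¬x0 ∨ (¬¬T ∧ (x1 ∧ (x1 ∧ x0)))
  →5  x0 ∨ (¬¬T ∧ (x1 ∧ (x1 ∧ x0)))

Answer: NO — after 5 steps the term is x0 ∨ (¬¬T ∧ (x1 ∧ (x1 ∧ x0))), not yet normal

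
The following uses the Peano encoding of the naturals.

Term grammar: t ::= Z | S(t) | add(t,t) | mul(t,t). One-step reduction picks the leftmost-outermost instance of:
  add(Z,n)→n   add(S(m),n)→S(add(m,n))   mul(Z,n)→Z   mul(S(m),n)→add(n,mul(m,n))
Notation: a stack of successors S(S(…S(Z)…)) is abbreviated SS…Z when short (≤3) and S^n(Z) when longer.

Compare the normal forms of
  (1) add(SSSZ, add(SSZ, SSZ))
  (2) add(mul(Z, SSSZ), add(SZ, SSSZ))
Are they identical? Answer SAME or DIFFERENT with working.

Term A:
  start: add(SSSZ, add(SSZ, SSZ))
  [1] S(add(SSZ, add(SSZ, SSZ)))
  [2] S(S(add(SZ, add(SSZ, SSZ))))
  [3] S(S(S(add(Z, add(SSZ, SSZ)))))
  [4] S(S(S(add(SSZ, SSZ))))
  [5] S(S(S(S(add(SZ, SSZ)))))
  [6] S(S(S(S(S(add(Z, SSZ))))))
  [7] S^7(Z)

Term B:
  start: add(mul(Z, SSSZ), add(SZ, SSSZ))
  [1] add(Z, add(SZ, SSSZ))
  [2] add(SZ, SSSZ)
  [3] S(add(Z, SSSZ))
  [4] S^4(Z)

Answer: DIFFERENT — A ⇓ S^7(Z), B ⇓ S^4(Z)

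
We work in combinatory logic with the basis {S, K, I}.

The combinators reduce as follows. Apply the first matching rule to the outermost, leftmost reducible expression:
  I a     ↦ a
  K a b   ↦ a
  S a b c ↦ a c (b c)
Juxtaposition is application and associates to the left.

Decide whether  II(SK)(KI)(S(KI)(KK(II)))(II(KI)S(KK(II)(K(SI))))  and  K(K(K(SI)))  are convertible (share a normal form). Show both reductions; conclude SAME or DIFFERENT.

Term A:
  start: II(SK)(KI)(S(KI)(KK(II)))(II(KI)S(KK(II)(K(SI))))
  step 1: I(SK)(KI)(S(KI)(KK(II)))(II(KI)S(KK(II)(K(SI))))
  step 2: SK(KI)(S(KI)(KK(II)))(II(KI)S(KK(II)(K(SI))))
  step 3: K(S(KI)(KK(II)))(KI(S(KI)(KK(II))))(II(KI)S(KK(II)(K(SI))))
  step 4: S(KI)(KK(II))(II(KI)S(KK(II)(K(SI))))
  step 5: KI(II(KI)S(KK(II)(K(SI))))(KK(II)(II(KI)S(KK(II)(K(SI)))))
  step 6: I(KK(II)(II(KI)S(KK(II)(K(SI)))))
  step 7: KK(II)(II(KI)S(KK(II)(K(SI))))
  step 8: K(II(KI)S(KK(II)(K(SI))))
  step 9: K(I(KI)S(KK(II)(K(SI))))
  step 10: K(KIS(KK(II)(K(SI))))
  step 11: K(I(KK(II)(K(SI))))
  step 12: K(KK(II)(K(SI)))
  step 13: K(K(K(SI)))

Term B:
  start: K(K(K(SI)))

Answer: SAME — A ⇓ K(K(K(SI))), B ⇓ K(K(K(SI)))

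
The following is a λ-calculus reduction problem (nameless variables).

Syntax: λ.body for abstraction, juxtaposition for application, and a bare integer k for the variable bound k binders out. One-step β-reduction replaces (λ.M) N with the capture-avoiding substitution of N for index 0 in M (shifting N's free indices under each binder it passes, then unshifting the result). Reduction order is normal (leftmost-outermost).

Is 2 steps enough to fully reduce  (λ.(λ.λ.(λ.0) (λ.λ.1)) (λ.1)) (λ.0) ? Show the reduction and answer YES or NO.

  start: (λ.(λ.λ.(λ.0) (λ.λ.1)) (λ.1)) (λ.0)
  step 1: (λ.λ.(λ.0) (λ.λ.1)) (λ.λ.0)
  step 2: λ.(λ.0) (λ.λ.1)

Answer: NO — after 2 steps the term is λ.(λ.0) (λ.λ.1), not yet normal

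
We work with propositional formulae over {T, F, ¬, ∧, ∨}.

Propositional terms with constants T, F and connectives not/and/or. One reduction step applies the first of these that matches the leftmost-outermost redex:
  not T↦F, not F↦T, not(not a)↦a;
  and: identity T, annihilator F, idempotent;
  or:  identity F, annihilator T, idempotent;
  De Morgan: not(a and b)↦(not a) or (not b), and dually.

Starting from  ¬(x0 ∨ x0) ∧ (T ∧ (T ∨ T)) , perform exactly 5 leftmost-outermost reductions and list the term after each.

  start: ¬(x0 ∨ x0) ∧ (T ∧ (T ∨ T))
  [1] (¬x0 ∧ ¬x0) ∧ (T ∧ (T ∨ T))
  [2] ¬x0 ∧ (T ∧ (T ∨ T))
  [3] ¬x0 ∧ (T ∨ T)
  [4] ¬x0 ∧ T
  [5] ¬x0

Answer: after 5 steps: ¬x0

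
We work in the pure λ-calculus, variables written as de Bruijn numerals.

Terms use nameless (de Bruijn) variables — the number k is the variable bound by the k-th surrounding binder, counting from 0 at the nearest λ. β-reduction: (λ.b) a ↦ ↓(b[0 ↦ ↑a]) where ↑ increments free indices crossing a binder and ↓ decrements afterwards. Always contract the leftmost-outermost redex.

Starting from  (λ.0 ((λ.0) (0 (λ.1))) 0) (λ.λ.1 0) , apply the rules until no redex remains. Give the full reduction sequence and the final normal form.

Answer: normal form = λ.λ.1 0  (in 7 steps)

Working:
  start: (λ.0 ((λ.0) (0 (λ.1))) 0) (λ.λ.1 0)
  step 1: (λ.λ.1 0) ((λ.0) ((λ.λ.1 0) (λ.λ.λ.1 0))) (λ.λ.1 0)
  step 2: (λ.(λ.0) ((λ.λ.1 0) (λ.λ.λ.1 0)) 0) (λ.λ.1 0)
  step 3: (λ.0) ((λ.λ.1 0) (λ.λ.λ.1 0)) (λ.λ.1 0)
  step 4: (λ.λ.1 0) (λ.λ.λ.1 0) (λ.λ.1 0)
  step 5: (λ.(λ.λ.λ.1 0) 0) (λ.λ.1 0)
  step 6: (λ.λ.λ.1 0) (λ.λ.1 0)
  step 7: λ.λ.1 0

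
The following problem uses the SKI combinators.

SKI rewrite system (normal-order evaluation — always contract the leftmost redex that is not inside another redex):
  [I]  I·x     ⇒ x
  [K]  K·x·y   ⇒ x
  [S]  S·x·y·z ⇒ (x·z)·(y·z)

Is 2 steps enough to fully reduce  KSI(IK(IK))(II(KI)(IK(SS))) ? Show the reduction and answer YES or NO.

  start: KSI(IK(IK))(II(KI)(IK(SS)))
  →1  S(IK(IK))(II(KI)(IK(SS)))
  →2  S(K(IK))(II(KI)(IK(SS)))

Answer: NO — after 2 steps the term is S(K(IK))(II(KI)(IK(SS))), not yet normal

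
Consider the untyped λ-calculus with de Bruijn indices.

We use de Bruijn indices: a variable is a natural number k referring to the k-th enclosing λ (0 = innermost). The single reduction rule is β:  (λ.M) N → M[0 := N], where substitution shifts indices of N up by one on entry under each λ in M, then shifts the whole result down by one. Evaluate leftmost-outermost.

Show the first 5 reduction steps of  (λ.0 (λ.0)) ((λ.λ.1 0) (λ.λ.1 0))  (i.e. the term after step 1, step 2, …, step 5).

Answer: after 5 steps: λ.0

Working:
  start: (λ.0 (λ.0)) ((λ.λ.1 0) (λ.λ.1 0))
  [1] (λ.λ.1 0) (λ.λ.1 0) (λ.0)
  [2] (λ.(λ.λ.1 0) 0) (λ.0)
  [3] (λ.λ.1 0) (λ.0)
  [4] λ.(λ.0) 0
  [5] λ.0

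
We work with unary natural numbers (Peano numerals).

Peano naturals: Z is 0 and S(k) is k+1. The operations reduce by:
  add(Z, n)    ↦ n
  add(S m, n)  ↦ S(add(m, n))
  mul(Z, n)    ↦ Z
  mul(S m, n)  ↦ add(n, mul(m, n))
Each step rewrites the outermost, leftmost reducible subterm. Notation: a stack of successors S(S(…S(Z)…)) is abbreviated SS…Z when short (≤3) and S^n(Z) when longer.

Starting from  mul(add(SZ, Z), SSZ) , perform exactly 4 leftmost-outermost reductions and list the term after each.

Answer: after 4 steps: S(S(add(Z, mul(add(Z, Z), SSZ))))

Reduction:
  start: mul(add(SZ, Z), SSZ)
  [1] mul(S(add(Z, Z)), SSZ)
  [2] add(SSZ, mul(add(Z, Z), SSZ))
  [3] S(add(SZ, mul(add(Z, Z), SSZ)))
  [4] S(S(add(Z, mul(add(Z, Z), SSZ))))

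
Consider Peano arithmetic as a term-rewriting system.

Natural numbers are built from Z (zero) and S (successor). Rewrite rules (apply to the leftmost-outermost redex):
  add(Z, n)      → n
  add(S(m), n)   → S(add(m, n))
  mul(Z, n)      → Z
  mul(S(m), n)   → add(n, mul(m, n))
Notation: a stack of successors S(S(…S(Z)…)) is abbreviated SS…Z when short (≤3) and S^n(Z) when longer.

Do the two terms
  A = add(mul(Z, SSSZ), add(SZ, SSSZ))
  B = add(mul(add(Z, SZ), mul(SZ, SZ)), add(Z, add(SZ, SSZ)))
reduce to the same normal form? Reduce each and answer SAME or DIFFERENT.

Answer: SAME — A ⇓ S^4(Z), B ⇓ S^4(Z)

Reduction:
Term A:
  start: add(mul(Z, SSSZ), add(SZ, SSSZ))
  step 1: add(Z, add(SZ, SSSZ))
  step 2: add(SZ, SSSZ)
  step 3: S(add(Z, SSSZ))
  step 4: S^4(Z)

Term B:
  start: add(mul(add(Z, SZ), mul(SZ, SZ)), add(Z, add(SZ, SSZ)))
  step 1: add(mul(SZ, mul(SZ, SZ)), add(Z, add(SZ, SSZ)))
  step 2: add(add(mul(SZ, SZ), mul(Z, mul(SZ, SZ))), add(Z, add(SZ, SSZ)))
  step 3: add(add(add(SZ, mul(Z, SZ)), mul(Z, mul(SZ, SZ))), add(Z, add(SZ, SSZ)))
  step 4: add(add(S(add(Z, mul(Z, SZ))), mul(Z, mul(SZ, SZ))), add(Z, add(SZ, SSZ)))
  step 5: add(S(add(add(Z, mul(Z, SZ)), mul(Z, mul(SZ, SZ)))), add(Z, add(SZ, SSZ)))
  step 6: S(add(add(add(Z, mul(Z, SZ)), mul(Z, mul(SZ, SZ))), add(Z, add(SZ, SSZ))))
  step 7: S(add(add(mul(Z, SZ), mul(Z, mul(SZ, SZ))), add(Z, add(SZ, SSZ))))
  step 8: S(add(add(Z, mul(Z, mul(SZ, SZ))), add(Z, add(SZ, SSZ))))
  step 9: S(add(mul(Z, mul(SZ, SZ)), add(Z, add(SZ, SSZ))))
  step 10: S(add(Z, add(Z, add(SZ, SSZ))))
  step 11: S(add(Z, add(SZ, SSZ)))
  step 12: S(add(SZ, SSZ))
  step 13: S(S(add(Z, SSZ)))
  step 14: S^4(Z)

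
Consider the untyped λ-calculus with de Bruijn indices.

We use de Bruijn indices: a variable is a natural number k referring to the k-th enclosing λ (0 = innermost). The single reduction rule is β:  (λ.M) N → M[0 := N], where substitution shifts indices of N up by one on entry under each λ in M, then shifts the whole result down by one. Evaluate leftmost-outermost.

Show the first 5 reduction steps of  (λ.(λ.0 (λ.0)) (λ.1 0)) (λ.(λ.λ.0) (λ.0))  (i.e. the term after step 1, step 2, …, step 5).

Answer: after 5 steps: λ.0

Reduction:
  start: (λ.(λ.0 (λ.0)) (λ.1 0)) (λ.(λ.λ.0) (λ.0))
  →1  (λ.0 (λ.0)) (λ.(λ.(λ.λ.0) (λ.0)) 0)
  →2  (λ.(λ.(λ.λ.0) (λ.0)) 0) (λ.0)
  →3  (λ.(λ.λ.0) (λ.0)) (λ.0)
  →4  (λ.λ.0) (λ.0)
  →5  λ.0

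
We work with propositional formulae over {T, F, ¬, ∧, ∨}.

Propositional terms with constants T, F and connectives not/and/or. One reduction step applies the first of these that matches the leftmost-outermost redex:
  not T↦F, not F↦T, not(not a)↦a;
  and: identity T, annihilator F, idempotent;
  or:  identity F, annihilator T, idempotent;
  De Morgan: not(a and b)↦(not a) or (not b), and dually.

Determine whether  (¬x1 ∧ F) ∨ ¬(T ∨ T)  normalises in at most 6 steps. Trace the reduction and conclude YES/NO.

  start: (¬x1 ∧ F) ∨ ¬(T ∨ T)
  →1  F ∨ ¬(T ∨ T)
  →2  ¬(T ∨ T)
  →3  ¬T ∧ ¬T
  →4  ¬T
  →5  F

Answer: YES — reaches normal form F in 5 ≤ 6 steps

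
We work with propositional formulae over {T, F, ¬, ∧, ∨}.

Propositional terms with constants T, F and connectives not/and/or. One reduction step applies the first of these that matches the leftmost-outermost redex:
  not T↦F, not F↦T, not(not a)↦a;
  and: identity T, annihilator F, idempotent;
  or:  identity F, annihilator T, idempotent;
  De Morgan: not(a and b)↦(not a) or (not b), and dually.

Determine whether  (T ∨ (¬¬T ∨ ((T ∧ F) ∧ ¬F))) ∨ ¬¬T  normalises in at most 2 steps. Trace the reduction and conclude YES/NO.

  start: (T ∨ (¬¬T ∨ ((T ∧ F) ∧ ¬F))) ∨ ¬¬T
  →1  T ∨ ¬¬T
  →2  T

Answer: YES — reaches normal form T in 2 ≤ 2 steps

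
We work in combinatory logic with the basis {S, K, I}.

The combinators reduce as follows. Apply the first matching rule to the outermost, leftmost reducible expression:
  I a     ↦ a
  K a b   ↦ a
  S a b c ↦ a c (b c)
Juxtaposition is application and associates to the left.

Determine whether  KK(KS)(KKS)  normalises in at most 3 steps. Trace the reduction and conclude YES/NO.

  start: KK(KS)(KKS)
  [1] K(KKS)
  [2] KK

Answer: YES — reaches normal form KK in 2 ≤ 3 steps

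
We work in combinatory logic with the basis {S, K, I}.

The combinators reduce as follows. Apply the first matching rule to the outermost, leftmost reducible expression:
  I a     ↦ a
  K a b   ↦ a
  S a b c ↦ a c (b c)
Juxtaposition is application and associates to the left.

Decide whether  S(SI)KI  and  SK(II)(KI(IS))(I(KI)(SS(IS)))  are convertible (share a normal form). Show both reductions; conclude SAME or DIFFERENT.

Answer: SAME — A ⇓ I, B ⇓ I

Reduction:
Term A:
  start: S(SI)KI
  [1] SII(KI)
  [2] I(KI)(I(KI))
  [3] KI(I(KI))
  [4] I

Term B:
  start: SK(II)(KI(IS))(I(KI)(SS(IS)))
  [1] K(KI(IS))(II(KI(IS)))(I(KI)(SS(IS)))
  [2] KI(IS)(I(KI)(SS(IS)))
  [3] I(I(KI)(SS(IS)))
  [4] I(KI)(SS(IS))
  [5] KI(SS(IS))
  [6] I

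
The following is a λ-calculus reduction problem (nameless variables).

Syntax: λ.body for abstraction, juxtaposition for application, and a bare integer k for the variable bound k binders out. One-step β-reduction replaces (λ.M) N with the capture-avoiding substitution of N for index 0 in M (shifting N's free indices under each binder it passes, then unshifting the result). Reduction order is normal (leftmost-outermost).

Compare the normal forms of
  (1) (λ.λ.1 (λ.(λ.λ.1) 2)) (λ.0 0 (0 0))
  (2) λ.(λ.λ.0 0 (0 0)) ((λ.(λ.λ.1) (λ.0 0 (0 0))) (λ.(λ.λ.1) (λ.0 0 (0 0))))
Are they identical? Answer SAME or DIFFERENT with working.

Answer: SAME — A ⇓ λ.λ.0 0 (0 0), B ⇓ λ.λ.0 0 (0 0)

Working:
Term A:
  start: (λ.λ.1 (λ.(λ.λ.1) 2)) (λ.0 0 (0 0))
  →1  λ.(λ.0 0 (0 0)) (λ.(λ.λ.1) (λ.0 0 (0 0)))
  →2  λ.(λ.(λ.λ.1) (λ.0 0 (0 0))) (λ.(λ.λ.1) (λ.0 0 (0 0))) ((λ.(λ.λ.1) (λ.0 0 (0 0))) (λ.(λ.λ.1) (λ.0 0 (0 0))))
  →3  λ.(λ.λ.1) (λ.0 0 (0 0)) ((λ.(λ.λ.1) (λ.0 0 (0 0))) (λ.(λ.λ.1) (λ.0 0 (0 0))))
  →4  λ.(λ.λ.0 0 (0 0)) ((λ.(λ.λ.1) (λ.0 0 (0 0))) (λ.(λ.λ.1) (λ.0 0 (0 0))))
  →5  λ.λ.0 0 (0 0)

Term B:
  start: λ.(λ.λ.0 0 (0 0)) ((λ.(λ.λ.1) (λ.0 0 (0 0))) (λ.(λ.λ.1) (λ.0 0 (0 0))))
  →1  λ.λ.0 0 (0 0)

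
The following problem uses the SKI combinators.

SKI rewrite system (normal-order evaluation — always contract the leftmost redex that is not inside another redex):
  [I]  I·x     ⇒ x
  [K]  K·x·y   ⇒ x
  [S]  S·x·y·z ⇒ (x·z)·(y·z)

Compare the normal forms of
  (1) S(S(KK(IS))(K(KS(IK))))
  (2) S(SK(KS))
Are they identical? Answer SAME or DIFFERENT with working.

Term A:
  start: S(S(KK(IS))(K(KS(IK))))
  step 1: S(SK(K(KS(IK))))
  step 2: S(SK(KS))

Term B:
  start: S(SK(KS))

Answer: SAME — A ⇓ S(SK(KS)), B ⇓ S(SK(KS))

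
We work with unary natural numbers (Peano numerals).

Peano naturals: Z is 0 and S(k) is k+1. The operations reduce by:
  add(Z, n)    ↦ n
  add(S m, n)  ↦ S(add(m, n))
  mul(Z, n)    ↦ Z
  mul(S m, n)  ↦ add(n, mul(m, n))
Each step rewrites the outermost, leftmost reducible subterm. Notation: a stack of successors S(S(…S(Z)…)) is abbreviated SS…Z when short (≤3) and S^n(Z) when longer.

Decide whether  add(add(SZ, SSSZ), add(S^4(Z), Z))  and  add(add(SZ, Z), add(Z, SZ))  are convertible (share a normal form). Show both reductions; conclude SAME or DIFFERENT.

Term A:
  start: add(add(SZ, SSSZ), add(S^4(Z), Z))
  [1] add(S(add(Z, SSSZ)), add(S^4(Z), Z))
  [2] S(add(add(Z, SSSZ), add(S^4(Z), Z)))
  [3] S(add(SSSZ, add(S^4(Z), Z)))
  [4] S(S(add(SSZ, add(S^4(Z), Z))))
  [5] S(S(S(add(SZ, add(S^4(Z), Z)))))
  [6] S(S(S(S(add(Z, add(S^4(Z), Z))))))
  [7] S(S(S(S(add(S^4(Z), Z)))))
  [8] S(S(S(S(S(add(SSSZ, Z))))))
  [9] S(S(S(S(S(S(add(SSZ, Z)))))))
  [10] S(S(S(S(S(S(S(add(SZ, Z))))))))
  [11] S(S(S(S(S(S(S(S(add(Z, Z)))))))))
  [12] S^8(Z)

Term B:
  start: add(add(SZ, Z), add(Z, SZ))
  [1] add(S(add(Z, Z)), add(Z, SZ))
  [2] S(add(add(Z, Z), add(Z, SZ)))
  [3] S(add(Z, add(Z, SZ)))
  [4] S(add(Z, SZ))
  [5] SSZ

Answer: DIFFERENT — A ⇓ S^8(Z), B ⇓ SSZ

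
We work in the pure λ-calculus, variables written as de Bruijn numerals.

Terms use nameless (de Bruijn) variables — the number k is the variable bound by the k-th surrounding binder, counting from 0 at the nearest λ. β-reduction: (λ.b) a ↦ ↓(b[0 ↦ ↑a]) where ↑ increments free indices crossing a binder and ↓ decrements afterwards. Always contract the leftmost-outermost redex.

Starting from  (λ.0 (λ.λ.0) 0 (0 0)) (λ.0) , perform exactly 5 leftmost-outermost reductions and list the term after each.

  start: (λ.0 (λ.λ.0) 0 (0 0)) (λ.0)
  →1  (λ.0) (λ.λ.0) (λ.0) ((λ.0) (λ.0))
  →2  (λ.λ.0) (λ.0) ((λ.0) (λ.0))
  →3  (λ.0) ((λ.0) (λ.0))
  →4  (λ.0) (λ.0)
  →5  λ.0

Answer: after 5 steps: λ.0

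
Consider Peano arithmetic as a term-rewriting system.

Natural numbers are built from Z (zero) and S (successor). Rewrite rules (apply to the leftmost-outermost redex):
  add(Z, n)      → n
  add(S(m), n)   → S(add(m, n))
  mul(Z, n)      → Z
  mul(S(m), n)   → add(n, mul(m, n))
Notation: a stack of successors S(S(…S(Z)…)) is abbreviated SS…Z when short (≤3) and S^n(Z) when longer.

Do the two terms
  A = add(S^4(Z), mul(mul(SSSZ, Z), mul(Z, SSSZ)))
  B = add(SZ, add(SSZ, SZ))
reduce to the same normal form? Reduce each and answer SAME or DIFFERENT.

Answer: SAME — A ⇓ S^4(Z), B ⇓ S^4(Z)

Working:
Term A:
  start: add(S^4(Z), mul(mul(SSSZ, Z), mul(Z, SSSZ)))
  step 1: S(add(SSSZ, mul(mul(SSSZ, Z), mul(Z, SSSZ))))
  step 2: S(S(add(SSZ, mul(mul(SSSZ, Z), mul(Z, SSSZ)))))
  step 3: S(S(S(add(SZ, mul(mul(SSSZ, Z), mul(Z, SSSZ))))))
  step 4: S(S(S(S(add(Z, mul(mul(SSSZ, Z), mul(Z, SSSZ)))))))
  step 5: S(S(S(S(mul(mul(SSSZ, Z), mul(Z, SSSZ))))))
  step 6: S(S(S(S(mul(add(Z, mul(SSZ, Z)), mul(Z, SSSZ))))))
  step 7: S(S(S(S(mul(mul(SSZ, Z), mul(Z, SSSZ))))))
  step 8: S(S(S(S(mul(add(Z, mul(SZ, Z)), mul(Z, SSSZ))))))
  step 9: S(S(S(S(mul(mul(SZ, Z), mul(Z, SSSZ))))))
  step 10: S(S(S(S(mul(add(Z, mul(Z, Z)), mul(Z, SSSZ))))))
  step 11: S(S(S(S(mul(mul(Z, Z), mul(Z, SSSZ))))))
  step 12: S(S(S(S(mul(Z, mul(Z, SSSZ))))))
  step 13: S^4(Z)

Term B:
  start: add(SZ, add(SSZ, SZ))
  step 1: S(add(Z, add(SSZ, SZ)))
  step 2: S(add(SSZ, SZ))
  step 3: S(S(add(SZ, SZ)))
  step 4: S(S(S(add(Z, SZ))))
  step 5: S^4(Z)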